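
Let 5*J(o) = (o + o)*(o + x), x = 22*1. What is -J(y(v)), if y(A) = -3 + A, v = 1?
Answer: 16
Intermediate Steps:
x = 22
J(o) = 2*o*(22 + o)/5 (J(o) = ((o + o)*(o + 22))/5 = ((2*o)*(22 + o))/5 = (2*o*(22 + o))/5 = 2*o*(22 + o)/5)
-J(y(v)) = -2*(-3 + 1)*(22 + (-3 + 1))/5 = -2*(-2)*(22 - 2)/5 = -2*(-2)*20/5 = -1*(-16) = 16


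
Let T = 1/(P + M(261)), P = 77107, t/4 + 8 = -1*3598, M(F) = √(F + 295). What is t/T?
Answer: -1112191368 - 28848*√139 ≈ -1.1125e+9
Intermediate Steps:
M(F) = √(295 + F)
t = -14424 (t = -32 + 4*(-1*3598) = -32 + 4*(-3598) = -32 - 14392 = -14424)
T = 1/(77107 + 2*√139) (T = 1/(77107 + √(295 + 261)) = 1/(77107 + √556) = 1/(77107 + 2*√139) ≈ 1.2965e-5)
t/T = -14424/(77107/5945488893 - 2*√139/5945488893)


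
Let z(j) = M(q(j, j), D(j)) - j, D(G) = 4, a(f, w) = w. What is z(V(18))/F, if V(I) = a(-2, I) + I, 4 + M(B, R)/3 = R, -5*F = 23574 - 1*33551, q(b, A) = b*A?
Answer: -180/9977 ≈ -0.018041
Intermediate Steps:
q(b, A) = A*b
F = 9977/5 (F = -(23574 - 1*33551)/5 = -(23574 - 33551)/5 = -⅕*(-9977) = 9977/5 ≈ 1995.4)
M(B, R) = -12 + 3*R
V(I) = 2*I (V(I) = I + I = 2*I)
z(j) = -j (z(j) = (-12 + 3*4) - j = (-12 + 12) - j = 0 - j = -j)
z(V(18))/F = (-2*18)/(9977/5) = -1*36*(5/9977) = -36*5/9977 = -180/9977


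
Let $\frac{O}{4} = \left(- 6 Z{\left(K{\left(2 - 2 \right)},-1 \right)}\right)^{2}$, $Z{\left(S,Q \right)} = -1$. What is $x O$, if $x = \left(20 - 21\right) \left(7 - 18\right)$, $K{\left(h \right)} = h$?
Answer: $1584$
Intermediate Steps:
$x = 11$ ($x = \left(-1\right) \left(-11\right) = 11$)
$O = 144$ ($O = 4 \left(\left(-6\right) \left(-1\right)\right)^{2} = 4 \cdot 6^{2} = 4 \cdot 36 = 144$)
$x O = 11 \cdot 144 = 1584$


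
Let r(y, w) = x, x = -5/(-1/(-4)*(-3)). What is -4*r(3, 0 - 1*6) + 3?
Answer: -71/3 ≈ -23.667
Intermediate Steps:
x = 20/3 (x = -5/(-1*(-¼)*(-3)) = -5/((¼)*(-3)) = -5/(-¾) = -5*(-4/3) = 20/3 ≈ 6.6667)
r(y, w) = 20/3
-4*r(3, 0 - 1*6) + 3 = -4*20/3 + 3 = -80/3 + 3 = -71/3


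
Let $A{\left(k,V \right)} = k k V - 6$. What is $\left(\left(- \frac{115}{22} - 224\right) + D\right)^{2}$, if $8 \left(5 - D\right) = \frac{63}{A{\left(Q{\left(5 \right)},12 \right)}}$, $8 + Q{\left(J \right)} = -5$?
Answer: $\frac{176879333560801}{3517913344} \approx 50280.0$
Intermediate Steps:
$Q{\left(J \right)} = -13$ ($Q{\left(J \right)} = -8 - 5 = -13$)
$A{\left(k,V \right)} = -6 + V k^{2}$ ($A{\left(k,V \right)} = k^{2} V - 6 = V k^{2} - 6 = -6 + V k^{2}$)
$D = \frac{26939}{5392}$ ($D = 5 - \frac{63 \frac{1}{-6 + 12 \left(-13\right)^{2}}}{8} = 5 - \frac{63 \frac{1}{-6 + 12 \cdot 169}}{8} = 5 - \frac{63 \frac{1}{-6 + 2028}}{8} = 5 - \frac{63 \cdot \frac{1}{2022}}{8} = 5 - \frac{21}{5392} = \frac{26939}{5392} \approx 4.9961$)
$\left(\left(- \frac{115}{22} - 224\right) + D\right)^{2} = \left(\left(- \frac{115}{22} - 224\right) + \frac{26939}{5392}\right)^{2} = \left(- \frac{5043}{22} + \frac{26939}{5392}\right)^{2} = \left(- \frac{13299599}{59312}\right)^{2} = \frac{176879333560801}{3517913344}$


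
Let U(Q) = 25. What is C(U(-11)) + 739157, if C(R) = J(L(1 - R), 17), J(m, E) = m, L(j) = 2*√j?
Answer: 739157 + 4*I*√6 ≈ 7.3916e+5 + 9.798*I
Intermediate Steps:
C(R) = 2*√(1 - R)
C(U(-11)) + 739157 = 2*√(1 - 1*25) + 739157 = 2*√(1 - 25) + 739157 = 2*√(-24) + 739157 = 2*(2*I*√6) + 739157 = 4*I*√6 + 739157 = 739157 + 4*I*√6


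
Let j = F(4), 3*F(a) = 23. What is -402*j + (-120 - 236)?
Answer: -3438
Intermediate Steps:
F(a) = 23/3 (F(a) = (⅓)*23 = 23/3)
j = 23/3 ≈ 7.6667
-402*j + (-120 - 236) = -402*23/3 + (-120 - 236) = -3082 - 356 = -3438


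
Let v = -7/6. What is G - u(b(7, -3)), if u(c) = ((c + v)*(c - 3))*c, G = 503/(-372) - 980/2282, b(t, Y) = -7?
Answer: 11518517/20212 ≈ 569.88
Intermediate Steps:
v = -7/6 (v = -7*1/6 = -7/6 ≈ -1.1667)
G = -108029/60636 (G = 503*(-1/372) - 980*1/2282 = -503/372 - 70/163 = -108029/60636 ≈ -1.7816)
u(c) = c*(-3 + c)*(-7/6 + c) (u(c) = ((c - 7/6)*(c - 3))*c = ((-7/6 + c)*(-3 + c))*c = ((-3 + c)*(-7/6 + c))*c = c*(-3 + c)*(-7/6 + c))
G - u(b(7, -3)) = -108029/60636 - (-7)*(21 - 25*(-7) + 6*(-7)**2)/6 = -108029/60636 - (-7)*(21 + 175 + 6*49)/6 = -108029/60636 - (-7)*(21 + 175 + 294)/6 = -108029/60636 - (-7)*490/6 = -108029/60636 - 1*(-1715/3) = -108029/60636 + 1715/3 = 11518517/20212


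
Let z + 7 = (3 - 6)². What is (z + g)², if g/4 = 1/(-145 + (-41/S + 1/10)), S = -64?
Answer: 8289374116/2131022569 ≈ 3.8899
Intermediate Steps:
g = -1280/46163 (g = 4/(-145 + (-41/(-64) + 1/10)) = 4/(-145 + (-41*(-1/64) + 1*(⅒))) = 4/(-145 + (41/64 + ⅒)) = 4/(-145 + 237/320) = 4/(-46163/320) = 4*(-320/46163) = -1280/46163 ≈ -0.027728)
z = 2 (z = -7 + (3 - 6)² = -7 + (-3)² = -7 + 9 = 2)
(z + g)² = (2 - 1280/46163)² = (91046/46163)² = 8289374116/2131022569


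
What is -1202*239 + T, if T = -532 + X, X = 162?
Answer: -287648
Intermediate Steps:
T = -370 (T = -532 + 162 = -370)
-1202*239 + T = -1202*239 - 370 = -287278 - 370 = -287648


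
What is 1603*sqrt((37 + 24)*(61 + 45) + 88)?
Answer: 1603*sqrt(6554) ≈ 1.2977e+5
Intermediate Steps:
1603*sqrt((37 + 24)*(61 + 45) + 88) = 1603*sqrt(61*106 + 88) = 1603*sqrt(6466 + 88) = 1603*sqrt(6554)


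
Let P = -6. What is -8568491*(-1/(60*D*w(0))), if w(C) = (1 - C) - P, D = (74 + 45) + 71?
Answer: 8568491/79800 ≈ 107.37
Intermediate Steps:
D = 190 (D = 119 + 71 = 190)
w(C) = 7 - C (w(C) = (1 - C) - 1*(-6) = (1 - C) + 6 = 7 - C)
-8568491*(-1/(60*D*w(0))) = -8568491*(-1/(11400*(7 - 1*0))) = -8568491*(-1/(11400*(7 + 0))) = -8568491/((7*(-60))*190) = -8568491/((-420*190)) = -8568491/(-79800) = -8568491*(-1/79800) = 8568491/79800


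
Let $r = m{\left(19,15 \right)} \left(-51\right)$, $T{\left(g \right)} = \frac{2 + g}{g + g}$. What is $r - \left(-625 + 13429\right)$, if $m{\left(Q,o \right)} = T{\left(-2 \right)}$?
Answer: $-12804$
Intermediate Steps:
$T{\left(g \right)} = \frac{2 + g}{2 g}$
$m{\left(Q,o \right)} = 0$ ($m{\left(Q,o \right)} = \frac{2 - 2}{2 \left(-2\right)} = \frac{1}{2} \left(- \frac{1}{2}\right) 0 = 0$)
$r = 0$ ($r = 0 \left(-51\right) = 0$)
$r - \left(-625 + 13429\right) = 0 - \left(-625 + 13429\right) = 0 - 12804 = -12804$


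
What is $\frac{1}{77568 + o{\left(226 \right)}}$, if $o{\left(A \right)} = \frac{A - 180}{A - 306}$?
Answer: $\frac{40}{3102697} \approx 1.2892 \cdot 10^{-5}$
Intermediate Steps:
$o{\left(A \right)} = \frac{-180 + A}{-306 + A}$
$\frac{1}{77568 + o{\left(226 \right)}} = \frac{1}{77568 + \frac{-180 + 226}{-306 + 226}} = \frac{1}{77568 + \frac{1}{-80} \cdot 46} = \frac{1}{77568 - \frac{23}{40}} = \frac{1}{\frac{3102697}{40}} = \frac{40}{3102697}$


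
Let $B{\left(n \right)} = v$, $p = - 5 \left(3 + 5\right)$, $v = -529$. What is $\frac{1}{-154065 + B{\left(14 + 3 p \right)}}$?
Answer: $- \frac{1}{154594} \approx -6.4686 \cdot 10^{-6}$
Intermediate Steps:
$p = -40$ ($p = \left(-5\right) 8 = -40$)
$B{\left(n \right)} = -529$
$\frac{1}{-154065 + B{\left(14 + 3 p \right)}} = \frac{1}{-154065 - 529} = \frac{1}{-154594} = - \frac{1}{154594}$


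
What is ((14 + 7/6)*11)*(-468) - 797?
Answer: -78875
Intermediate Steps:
((14 + 7/6)*11)*(-468) - 797 = ((91/6)*11)*(-468) - 797 = (1001/6)*(-468) - 797 = -78078 - 797 = -78875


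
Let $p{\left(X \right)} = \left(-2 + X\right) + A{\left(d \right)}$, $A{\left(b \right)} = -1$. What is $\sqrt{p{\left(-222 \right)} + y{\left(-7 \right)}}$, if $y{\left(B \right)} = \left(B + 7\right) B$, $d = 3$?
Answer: $15 i \approx 15.0 i$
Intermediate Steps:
$y{\left(B \right)} = B \left(7 + B\right)$ ($y{\left(B \right)} = \left(7 + B\right) B = B \left(7 + B\right)$)
$p{\left(X \right)} = -3 + X$ ($p{\left(X \right)} = \left(-2 + X\right) - 1 = -3 + X$)
$\sqrt{p{\left(-222 \right)} + y{\left(-7 \right)}} = \sqrt{\left(-3 - 222\right) - 7 \left(7 - 7\right)} = \sqrt{-225 - 0} = \sqrt{-225 + 0} = \sqrt{-225} = 15 i$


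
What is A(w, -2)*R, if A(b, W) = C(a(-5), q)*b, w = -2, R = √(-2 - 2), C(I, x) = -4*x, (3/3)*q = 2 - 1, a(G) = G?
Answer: 16*I ≈ 16.0*I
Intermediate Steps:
q = 1 (q = 2 - 1 = 1)
R = 2*I (R = √(-4) = 2*I ≈ 2.0*I)
A(b, W) = -4*b (A(b, W) = (-4*1)*b = -4*b)
A(w, -2)*R = (-4*(-2))*(2*I) = 8*(2*I) = 16*I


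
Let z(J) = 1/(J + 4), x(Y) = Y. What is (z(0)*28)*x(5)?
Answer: 35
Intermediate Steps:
z(J) = 1/(4 + J)
(z(0)*28)*x(5) = (28/(4 + 0))*5 = (28/4)*5 = ((1/4)*28)*5 = 7*5 = 35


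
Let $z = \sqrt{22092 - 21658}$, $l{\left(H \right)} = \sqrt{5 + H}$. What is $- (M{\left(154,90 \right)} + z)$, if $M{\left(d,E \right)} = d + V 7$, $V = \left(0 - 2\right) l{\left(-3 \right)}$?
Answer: $-154 - \sqrt{434} + 14 \sqrt{2} \approx -155.03$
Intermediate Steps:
$V = - 2 \sqrt{2}$ ($V = \left(0 - 2\right) \sqrt{5 - 3} = - 2 \sqrt{2} \approx -2.8284$)
$z = \sqrt{434} \approx 20.833$
$M{\left(d,E \right)} = d - 14 \sqrt{2}$ ($M{\left(d,E \right)} = d + - 2 \sqrt{2} \cdot 7 = d - 14 \sqrt{2}$)
$- (M{\left(154,90 \right)} + z) = - (\left(154 - 14 \sqrt{2}\right) + \sqrt{434}) = - (154 + \sqrt{434} - 14 \sqrt{2}) = -154 - \sqrt{434} + 14 \sqrt{2}$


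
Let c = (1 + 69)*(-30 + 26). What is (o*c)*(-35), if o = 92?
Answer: 901600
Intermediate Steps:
c = -280 (c = 70*(-4) = -280)
(o*c)*(-35) = (92*(-280))*(-35) = -25760*(-35) = 901600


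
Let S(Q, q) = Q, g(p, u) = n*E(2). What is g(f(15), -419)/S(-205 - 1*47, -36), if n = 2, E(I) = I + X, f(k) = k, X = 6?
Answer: -4/63 ≈ -0.063492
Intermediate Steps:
E(I) = 6 + I (E(I) = I + 6 = 6 + I)
g(p, u) = 16 (g(p, u) = 2*(6 + 2) = 2*8 = 16)
g(f(15), -419)/S(-205 - 1*47, -36) = 16/(-205 - 1*47) = 16/(-205 - 47) = 16/(-252) = 16*(-1/252) = -4/63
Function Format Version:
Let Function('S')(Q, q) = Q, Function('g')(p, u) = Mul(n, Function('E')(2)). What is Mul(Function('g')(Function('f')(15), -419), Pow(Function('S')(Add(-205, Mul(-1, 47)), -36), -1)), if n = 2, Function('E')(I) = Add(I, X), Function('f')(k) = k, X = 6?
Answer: Rational(-4, 63) ≈ -0.063492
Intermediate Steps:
Function('E')(I) = Add(6, I) (Function('E')(I) = Add(I, 6) = Add(6, I))
Function('g')(p, u) = 16 (Function('g')(p, u) = Mul(2, Add(6, 2)) = Mul(2, 8) = 16)
Mul(Function('g')(Function('f')(15), -419), Pow(Function('S')(Add(-205, Mul(-1, 47)), -36), -1)) = Mul(16, Pow(Add(-205, Mul(-1, 47)), -1)) = Mul(16, Pow(Add(-205, -47), -1)) = Mul(16, Pow(-252, -1)) = Mul(16, Rational(-1, 252)) = Rational(-4, 63)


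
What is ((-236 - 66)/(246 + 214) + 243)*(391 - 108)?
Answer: 15774137/230 ≈ 68583.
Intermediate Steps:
((-236 - 66)/(246 + 214) + 243)*(391 - 108) = (-302/460 + 243)*283 = (-302*1/460 + 243)*283 = (-151/230 + 243)*283 = (55739/230)*283 = 15774137/230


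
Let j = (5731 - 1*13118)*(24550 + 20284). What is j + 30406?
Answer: -331158352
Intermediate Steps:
j = -331188758 (j = (5731 - 13118)*44834 = -7387*44834 = -331188758)
j + 30406 = -331188758 + 30406 = -331158352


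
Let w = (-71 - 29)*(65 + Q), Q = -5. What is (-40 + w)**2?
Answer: 36481600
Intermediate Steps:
w = -6000 (w = (-71 - 29)*(65 - 5) = -100*60 = -6000)
(-40 + w)**2 = (-40 - 6000)**2 = (-6040)**2 = 36481600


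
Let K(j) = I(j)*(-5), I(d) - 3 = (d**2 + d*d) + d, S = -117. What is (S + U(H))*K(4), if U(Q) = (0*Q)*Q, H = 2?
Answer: 22815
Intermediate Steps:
I(d) = 3 + d + 2*d**2 (I(d) = 3 + ((d**2 + d*d) + d) = 3 + ((d**2 + d**2) + d) = 3 + (2*d**2 + d) = 3 + (d + 2*d**2) = 3 + d + 2*d**2)
U(Q) = 0 (U(Q) = 0*Q = 0)
K(j) = -15 - 10*j**2 - 5*j (K(j) = (3 + j + 2*j**2)*(-5) = -15 - 10*j**2 - 5*j)
(S + U(H))*K(4) = (-117 + 0)*(-15 - 10*4**2 - 5*4) = -117*(-15 - 10*16 - 20) = -117*(-15 - 160 - 20) = -117*(-195) = 22815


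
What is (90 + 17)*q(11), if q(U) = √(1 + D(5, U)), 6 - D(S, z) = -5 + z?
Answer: 107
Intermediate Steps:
D(S, z) = 11 - z (D(S, z) = 6 - (-5 + z) = 6 + (5 - z) = 11 - z)
q(U) = √(12 - U) (q(U) = √(1 + (11 - U)) = √(12 - U))
(90 + 17)*q(11) = (90 + 17)*√(12 - 1*11) = 107*√(12 - 11) = 107*√1 = 107*1 = 107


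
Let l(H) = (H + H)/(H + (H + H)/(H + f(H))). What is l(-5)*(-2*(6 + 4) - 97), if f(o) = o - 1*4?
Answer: -273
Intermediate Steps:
f(o) = -4 + o (f(o) = o - 4 = -4 + o)
l(H) = 2*H/(H + 2*H/(-4 + 2*H)) (l(H) = (H + H)/(H + (H + H)/(H + (-4 + H))) = (2*H)/(H + (2*H)/(-4 + 2*H)) = (2*H)/(H + 2*H/(-4 + 2*H)) = 2*H/(H + 2*H/(-4 + 2*H)))
l(-5)*(-2*(6 + 4) - 97) = (2*(-2 - 5)/(-1 - 5))*(-2*(6 + 4) - 97) = (2*(-7)/(-6))*(-2*10 - 97) = (2*(-⅙)*(-7))*(-20 - 97) = (7/3)*(-117) = -273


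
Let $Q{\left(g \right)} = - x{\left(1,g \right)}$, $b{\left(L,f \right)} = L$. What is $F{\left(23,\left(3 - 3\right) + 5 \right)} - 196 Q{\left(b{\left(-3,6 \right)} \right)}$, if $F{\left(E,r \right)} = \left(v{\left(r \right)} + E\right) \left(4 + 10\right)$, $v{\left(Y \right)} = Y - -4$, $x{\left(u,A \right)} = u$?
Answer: $644$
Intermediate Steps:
$v{\left(Y \right)} = 4 + Y$ ($v{\left(Y \right)} = Y + 4 = 4 + Y$)
$Q{\left(g \right)} = -1$ ($Q{\left(g \right)} = \left(-1\right) 1 = -1$)
$F{\left(E,r \right)} = 56 + 14 E + 14 r$ ($F{\left(E,r \right)} = \left(\left(4 + r\right) + E\right) \left(4 + 10\right) = \left(4 + E + r\right) 14 = 56 + 14 E + 14 r$)
$F{\left(23,\left(3 - 3\right) + 5 \right)} - 196 Q{\left(b{\left(-3,6 \right)} \right)} = \left(56 + 14 \cdot 23 + 14 \left(\left(3 - 3\right) + 5\right)\right) - -196 = \left(56 + 322 + 14 \left(0 + 5\right)\right) + 196 = \left(56 + 322 + 14 \cdot 5\right) + 196 = \left(56 + 322 + 70\right) + 196 = 448 + 196 = 644$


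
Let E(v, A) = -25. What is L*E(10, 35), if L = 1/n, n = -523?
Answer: 25/523 ≈ 0.047801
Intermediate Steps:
L = -1/523 (L = 1/(-523) = -1/523 ≈ -0.0019120)
L*E(10, 35) = -1/523*(-25) = 25/523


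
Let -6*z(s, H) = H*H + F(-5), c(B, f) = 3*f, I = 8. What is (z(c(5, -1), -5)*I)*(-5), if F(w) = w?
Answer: 400/3 ≈ 133.33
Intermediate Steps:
z(s, H) = 5/6 - H**2/6 (z(s, H) = -(H*H - 5)/6 = -(H**2 - 5)/6 = -(-5 + H**2)/6 = 5/6 - H**2/6)
(z(c(5, -1), -5)*I)*(-5) = ((5/6 - 1/6*(-5)**2)*8)*(-5) = ((5/6 - 1/6*25)*8)*(-5) = ((5/6 - 25/6)*8)*(-5) = -10/3*8*(-5) = -80/3*(-5) = 400/3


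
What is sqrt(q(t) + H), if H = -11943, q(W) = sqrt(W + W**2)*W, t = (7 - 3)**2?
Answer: sqrt(-11943 + 64*sqrt(17)) ≈ 108.07*I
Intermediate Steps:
t = 16 (t = 4**2 = 16)
q(W) = W*sqrt(W + W**2)
sqrt(q(t) + H) = sqrt(16*sqrt(16*(1 + 16)) - 11943) = sqrt(16*sqrt(16*17) - 11943) = sqrt(16*sqrt(272) - 11943) = sqrt(16*(4*sqrt(17)) - 11943) = sqrt(64*sqrt(17) - 11943) = sqrt(-11943 + 64*sqrt(17))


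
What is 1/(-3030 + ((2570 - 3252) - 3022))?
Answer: -1/6734 ≈ -0.00014850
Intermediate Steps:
1/(-3030 + ((2570 - 3252) - 3022)) = 1/(-3030 + (-682 - 3022)) = 1/(-3030 - 3704) = 1/(-6734) = -1/6734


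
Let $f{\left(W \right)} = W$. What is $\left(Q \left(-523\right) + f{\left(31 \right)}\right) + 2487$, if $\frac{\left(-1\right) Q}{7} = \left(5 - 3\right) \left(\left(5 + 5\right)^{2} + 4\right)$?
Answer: $764006$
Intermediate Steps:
$Q = -1456$ ($Q = - 7 \left(5 - 3\right) \left(\left(5 + 5\right)^{2} + 4\right) = - 7 \cdot 2 \left(10^{2} + 4\right) = - 7 \cdot 2 \left(100 + 4\right) = - 7 \cdot 2 \cdot 104 = \left(-7\right) 208 = -1456$)
$\left(Q \left(-523\right) + f{\left(31 \right)}\right) + 2487 = \left(\left(-1456\right) \left(-523\right) + 31\right) + 2487 = \left(761488 + 31\right) + 2487 = 761519 + 2487 = 764006$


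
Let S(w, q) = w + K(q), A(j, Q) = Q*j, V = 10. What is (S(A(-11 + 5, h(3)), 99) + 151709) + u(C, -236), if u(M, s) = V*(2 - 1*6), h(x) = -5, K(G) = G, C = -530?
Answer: 151798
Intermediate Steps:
S(w, q) = q + w (S(w, q) = w + q = q + w)
u(M, s) = -40 (u(M, s) = 10*(2 - 1*6) = 10*(2 - 6) = 10*(-4) = -40)
(S(A(-11 + 5, h(3)), 99) + 151709) + u(C, -236) = ((99 - 5*(-11 + 5)) + 151709) - 40 = ((99 - 5*(-6)) + 151709) - 40 = ((99 + 30) + 151709) - 40 = (129 + 151709) - 40 = 151838 - 40 = 151798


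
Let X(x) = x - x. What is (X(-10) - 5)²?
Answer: 25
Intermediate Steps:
X(x) = 0
(X(-10) - 5)² = (0 - 5)² = (-5)² = 25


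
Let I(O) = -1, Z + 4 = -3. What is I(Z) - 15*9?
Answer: -136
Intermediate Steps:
Z = -7 (Z = -4 - 3 = -7)
I(Z) - 15*9 = -1 - 15*9 = -1 - 135 = -136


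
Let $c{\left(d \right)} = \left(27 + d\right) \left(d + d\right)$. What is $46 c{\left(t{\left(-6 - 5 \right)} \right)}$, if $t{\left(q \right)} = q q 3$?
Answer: $13024440$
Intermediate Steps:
$t{\left(q \right)} = 3 q^{2}$ ($t{\left(q \right)} = q^{2} \cdot 3 = 3 q^{2}$)
$c{\left(d \right)} = 2 d \left(27 + d\right)$ ($c{\left(d \right)} = \left(27 + d\right) 2 d = 2 d \left(27 + d\right)$)
$46 c{\left(t{\left(-6 - 5 \right)} \right)} = 46 \cdot 2 \cdot 3 \left(-6 - 5\right)^{2} \left(27 + 3 \left(-6 - 5\right)^{2}\right) = 46 \cdot 2 \cdot 3 \left(-11\right)^{2} \left(27 + 3 \left(-11\right)^{2}\right) = 46 \cdot 2 \cdot 3 \cdot 121 \left(27 + 3 \cdot 121\right) = 46 \cdot 2 \cdot 363 \left(27 + 363\right) = 46 \cdot 2 \cdot 363 \cdot 390 = 46 \cdot 283140 = 13024440$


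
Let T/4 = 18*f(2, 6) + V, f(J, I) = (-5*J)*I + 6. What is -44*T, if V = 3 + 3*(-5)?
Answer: 173184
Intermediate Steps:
V = -12 (V = 3 - 15 = -12)
f(J, I) = 6 - 5*I*J (f(J, I) = -5*I*J + 6 = 6 - 5*I*J)
T = -3936 (T = 4*(18*(6 - 5*6*2) - 12) = 4*(18*(6 - 60) - 12) = 4*(18*(-54) - 12) = 4*(-972 - 12) = 4*(-984) = -3936)
-44*T = -44*(-3936) = 173184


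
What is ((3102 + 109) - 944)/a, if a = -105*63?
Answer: -2267/6615 ≈ -0.34271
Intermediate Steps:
a = -6615
((3102 + 109) - 944)/a = ((3102 + 109) - 944)/(-6615) = (3211 - 944)*(-1/6615) = 2267*(-1/6615) = -2267/6615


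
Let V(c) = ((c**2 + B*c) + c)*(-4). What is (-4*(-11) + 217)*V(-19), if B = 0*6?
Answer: -357048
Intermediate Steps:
B = 0
V(c) = -4*c - 4*c**2 (V(c) = ((c**2 + 0*c) + c)*(-4) = ((c**2 + 0) + c)*(-4) = (c**2 + c)*(-4) = (c + c**2)*(-4) = -4*c - 4*c**2)
(-4*(-11) + 217)*V(-19) = (-4*(-11) + 217)*(-4*(-19)*(1 - 19)) = (44 + 217)*(-4*(-19)*(-18)) = 261*(-1368) = -357048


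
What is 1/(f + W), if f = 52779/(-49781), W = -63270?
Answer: -49781/3149696649 ≈ -1.5805e-5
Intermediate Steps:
f = -52779/49781 (f = 52779*(-1/49781) = -52779/49781 ≈ -1.0602)
1/(f + W) = 1/(-52779/49781 - 63270) = 1/(-3149696649/49781) = -49781/3149696649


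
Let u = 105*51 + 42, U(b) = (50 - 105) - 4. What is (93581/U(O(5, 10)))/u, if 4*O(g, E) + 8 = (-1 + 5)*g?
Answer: -93581/318423 ≈ -0.29389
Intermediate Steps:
O(g, E) = -2 + g (O(g, E) = -2 + ((-1 + 5)*g)/4 = -2 + (4*g)/4 = -2 + g)
U(b) = -59 (U(b) = -55 - 4 = -59)
u = 5397 (u = 5355 + 42 = 5397)
(93581/U(O(5, 10)))/u = (93581/(-59))/5397 = (93581*(-1/59))*(1/5397) = -93581/59*1/5397 = -93581/318423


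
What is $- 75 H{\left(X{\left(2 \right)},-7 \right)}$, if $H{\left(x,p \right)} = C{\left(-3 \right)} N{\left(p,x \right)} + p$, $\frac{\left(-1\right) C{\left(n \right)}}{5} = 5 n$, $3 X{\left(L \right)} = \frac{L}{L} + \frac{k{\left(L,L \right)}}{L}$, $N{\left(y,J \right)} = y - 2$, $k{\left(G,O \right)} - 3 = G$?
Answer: $51150$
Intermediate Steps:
$k{\left(G,O \right)} = 3 + G$
$N{\left(y,J \right)} = -2 + y$ ($N{\left(y,J \right)} = y - 2 = -2 + y$)
$X{\left(L \right)} = \frac{1}{3} + \frac{3 + L}{3 L}$ ($X{\left(L \right)} = \frac{\frac{L}{L} + \frac{3 + L}{L}}{3} = \frac{1 + \frac{3 + L}{L}}{3} = \frac{1}{3} + \frac{3 + L}{3 L}$)
$C{\left(n \right)} = - 25 n$ ($C{\left(n \right)} = - 5 \cdot 5 n = - 25 n$)
$H{\left(x,p \right)} = -150 + 76 p$ ($H{\left(x,p \right)} = \left(-25\right) \left(-3\right) \left(-2 + p\right) + p = 75 \left(-2 + p\right) + p = \left(-150 + 75 p\right) + p = -150 + 76 p$)
$- 75 H{\left(X{\left(2 \right)},-7 \right)} = - 75 \left(-150 + 76 \left(-7\right)\right) = - 75 \left(-150 - 532\right) = \left(-75\right) \left(-682\right) = 51150$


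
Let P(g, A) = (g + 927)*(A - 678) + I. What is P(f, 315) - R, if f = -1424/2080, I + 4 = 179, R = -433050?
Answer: 12606427/130 ≈ 96973.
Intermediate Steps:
I = 175 (I = -4 + 179 = 175)
f = -89/130 (f = -1424*1/2080 = -89/130 ≈ -0.68462)
P(g, A) = 175 + (-678 + A)*(927 + g) (P(g, A) = (g + 927)*(A - 678) + 175 = (927 + g)*(-678 + A) + 175 = (-678 + A)*(927 + g) + 175 = 175 + (-678 + A)*(927 + g))
P(f, 315) - R = (-628331 - 678*(-89/130) + 927*315 + 315*(-89/130)) - 1*(-433050) = (-628331 + 30171/65 + 292005 - 5607/26) + 433050 = -43690073/130 + 433050 = 12606427/130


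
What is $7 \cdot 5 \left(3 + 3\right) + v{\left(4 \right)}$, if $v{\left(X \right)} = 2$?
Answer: $212$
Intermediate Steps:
$7 \cdot 5 \left(3 + 3\right) + v{\left(4 \right)} = 7 \cdot 5 \left(3 + 3\right) + 2 = 7 \cdot 5 \cdot 6 + 2 = 7 \cdot 30 + 2 = 210 + 2 = 212$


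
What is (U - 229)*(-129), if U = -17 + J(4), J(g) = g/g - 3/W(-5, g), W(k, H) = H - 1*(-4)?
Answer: 253227/8 ≈ 31653.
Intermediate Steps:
W(k, H) = 4 + H (W(k, H) = H + 4 = 4 + H)
J(g) = 1 - 3/(4 + g) (J(g) = g/g - 3/(4 + g) = 1 - 3/(4 + g))
U = -131/8 (U = -17 + (1 + 4)/(4 + 4) = -17 + 5/8 = -131/8 ≈ -16.375)
(U - 229)*(-129) = (-131/8 - 229)*(-129) = -1963/8*(-129) = 253227/8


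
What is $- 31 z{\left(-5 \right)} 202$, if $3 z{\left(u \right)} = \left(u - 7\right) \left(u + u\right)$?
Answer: $-250480$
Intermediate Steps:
$z{\left(u \right)} = \frac{2 u \left(-7 + u\right)}{3}$ ($z{\left(u \right)} = \frac{\left(u - 7\right) \left(u + u\right)}{3} = \frac{\left(-7 + u\right) 2 u}{3} = \frac{2 u \left(-7 + u\right)}{3}$)
$- 31 z{\left(-5 \right)} 202 = - 31 \cdot \frac{2}{3} \left(-5\right) \left(-7 - 5\right) 202 = - 31 \cdot \frac{2}{3} \left(-5\right) \left(-12\right) 202 = \left(-31\right) 40 \cdot 202 = \left(-1240\right) 202 = -250480$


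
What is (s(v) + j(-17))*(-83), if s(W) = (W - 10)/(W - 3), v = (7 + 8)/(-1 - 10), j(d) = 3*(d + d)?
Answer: 395993/48 ≈ 8249.9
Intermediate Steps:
j(d) = 6*d (j(d) = 3*(2*d) = 6*d)
v = -15/11 (v = 15/(-11) = 15*(-1/11) = -15/11 ≈ -1.3636)
s(W) = (-10 + W)/(-3 + W)
(s(v) + j(-17))*(-83) = ((-10 - 15/11)/(-3 - 15/11) + 6*(-17))*(-83) = (-125/11/(-48/11) - 102)*(-83) = (-11/48*(-125/11) - 102)*(-83) = (125/48 - 102)*(-83) = -4771/48*(-83) = 395993/48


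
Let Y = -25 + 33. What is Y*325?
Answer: 2600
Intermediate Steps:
Y = 8
Y*325 = 8*325 = 2600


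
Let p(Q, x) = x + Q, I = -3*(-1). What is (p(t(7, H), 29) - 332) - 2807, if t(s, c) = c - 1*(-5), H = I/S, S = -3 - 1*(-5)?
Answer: -6207/2 ≈ -3103.5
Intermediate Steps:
I = 3
S = 2 (S = -3 + 5 = 2)
H = 3/2 ≈ 1.5000
t(s, c) = 5 + c (t(s, c) = c + 5 = 5 + c)
p(Q, x) = Q + x
(p(t(7, H), 29) - 332) - 2807 = (((5 + 3/2) + 29) - 332) - 2807 = ((13/2 + 29) - 332) - 2807 = (71/2 - 332) - 2807 = -593/2 - 2807 = -6207/2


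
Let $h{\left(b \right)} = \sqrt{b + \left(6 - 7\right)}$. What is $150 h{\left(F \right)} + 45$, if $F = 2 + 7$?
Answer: $45 + 300 \sqrt{2} \approx 469.26$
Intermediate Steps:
$F = 9$
$h{\left(b \right)} = \sqrt{-1 + b}$ ($h{\left(b \right)} = \sqrt{b + \left(6 - 7\right)} = \sqrt{b - 1} = \sqrt{-1 + b}$)
$150 h{\left(F \right)} + 45 = 150 \sqrt{-1 + 9} + 45 = 150 \sqrt{8} + 45 = 150 \cdot 2 \sqrt{2} + 45 = 300 \sqrt{2} + 45 = 45 + 300 \sqrt{2}$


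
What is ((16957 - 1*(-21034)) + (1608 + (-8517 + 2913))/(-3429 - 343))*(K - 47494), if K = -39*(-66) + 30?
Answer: -1608252123680/943 ≈ -1.7055e+9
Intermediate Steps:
K = 2604 (K = 2574 + 30 = 2604)
((16957 - 1*(-21034)) + (1608 + (-8517 + 2913))/(-3429 - 343))*(K - 47494) = ((16957 - 1*(-21034)) + (1608 + (-8517 + 2913))/(-3429 - 343))*(2604 - 47494) = ((16957 + 21034) + (1608 - 5604)/(-3772))*(-44890) = (37991 - 3996*(-1/3772))*(-44890) = (37991 + 999/943)*(-44890) = (35826512/943)*(-44890) = -1608252123680/943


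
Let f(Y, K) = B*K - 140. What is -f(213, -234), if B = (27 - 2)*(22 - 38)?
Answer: -93460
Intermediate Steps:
B = -400 (B = 25*(-16) = -400)
f(Y, K) = -140 - 400*K (f(Y, K) = -400*K - 140 = -140 - 400*K)
-f(213, -234) = -(-140 - 400*(-234)) = -(-140 + 93600) = -1*93460 = -93460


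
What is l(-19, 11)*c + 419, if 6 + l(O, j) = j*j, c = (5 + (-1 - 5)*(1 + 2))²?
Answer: 19854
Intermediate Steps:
c = 169 (c = (5 - 6*3)² = (5 - 18)² = (-13)² = 169)
l(O, j) = -6 + j² (l(O, j) = -6 + j*j = -6 + j²)
l(-19, 11)*c + 419 = (-6 + 11²)*169 + 419 = (-6 + 121)*169 + 419 = 115*169 + 419 = 19435 + 419 = 19854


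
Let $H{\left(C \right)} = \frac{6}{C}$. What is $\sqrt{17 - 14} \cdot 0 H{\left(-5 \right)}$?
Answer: $0$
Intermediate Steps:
$\sqrt{17 - 14} \cdot 0 H{\left(-5 \right)} = \sqrt{17 - 14} \cdot 0 \frac{6}{-5} = \sqrt{3} \cdot 0 \cdot 6 \left(- \frac{1}{5}\right) = 0 \left(- \frac{6}{5}\right) = 0$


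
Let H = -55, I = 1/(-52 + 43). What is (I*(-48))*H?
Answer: -880/3 ≈ -293.33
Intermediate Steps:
I = -⅑ (I = 1/(-9) = -⅑ ≈ -0.11111)
(I*(-48))*H = -⅑*(-48)*(-55) = (16/3)*(-55) = -880/3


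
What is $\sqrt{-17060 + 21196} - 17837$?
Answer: $-17837 + 2 \sqrt{1034} \approx -17773.0$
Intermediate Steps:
$\sqrt{-17060 + 21196} - 17837 = \sqrt{4136} - 17837 = 2 \sqrt{1034} - 17837 = -17837 + 2 \sqrt{1034}$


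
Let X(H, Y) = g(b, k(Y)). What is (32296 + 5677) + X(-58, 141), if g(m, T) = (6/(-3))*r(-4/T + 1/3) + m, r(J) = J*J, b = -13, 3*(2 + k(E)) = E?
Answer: 76868758/2025 ≈ 37960.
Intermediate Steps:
k(E) = -2 + E/3
r(J) = J**2
g(m, T) = m - 2*(1/3 - 4/T)**2 (g(m, T) = (6/(-3))*(-4/T + 1/3)**2 + m = (6*(-1/3))*(-4/T + 1*(1/3))**2 + m = -2*(-4/T + 1/3)**2 + m = -2*(1/3 - 4/T)**2 + m = m - 2*(1/3 - 4/T)**2)
X(H, Y) = -13 - 2*(-14 + Y/3)**2/(9*(-2 + Y/3)**2) (X(H, Y) = -13 - 2*(-12 + (-2 + Y/3))**2/(9*(-2 + Y/3)**2) = -13 - 2*(-14 + Y/3)**2/(9*(-2 + Y/3)**2))
(32296 + 5677) + X(-58, 141) = (32296 + 5677) + (-7740 - 119*141**2 + 1572*141)/(9*(36 + 141**2 - 12*141)) = 37973 + (-7740 - 119*19881 + 221652)/(9*(36 + 19881 - 1692)) = 37973 + (1/9)*(-7740 - 2365839 + 221652)/18225 = 37973 + (1/9)*(1/18225)*(-2151927) = 37973 - 26567/2025 = 76868758/2025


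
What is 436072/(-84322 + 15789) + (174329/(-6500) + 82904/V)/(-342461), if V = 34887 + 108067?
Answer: -69381512850822879711/10904117849599656500 ≈ -6.3629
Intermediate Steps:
V = 142954
436072/(-84322 + 15789) + (174329/(-6500) + 82904/V)/(-342461) = 436072/(-84322 + 15789) + (174329/(-6500) + 82904/142954)/(-342461) = 436072/(-68533) + (174329*(-1/6500) + 82904*(1/142954))*(-1/342461) = 436072*(-1/68533) + (-174329/6500 + 41452/71477)*(-1/342461) = -436072/68533 - 12191075933/464600500*(-1/342461) = -436072/68533 + 12191075933/159107551830500 = -69381512850822879711/10904117849599656500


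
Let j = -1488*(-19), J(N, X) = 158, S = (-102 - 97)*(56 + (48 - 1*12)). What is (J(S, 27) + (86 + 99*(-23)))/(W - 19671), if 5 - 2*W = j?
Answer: 4066/67609 ≈ 0.060140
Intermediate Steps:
S = -18308 (S = -199*(56 + (48 - 12)) = -199*(56 + 36) = -199*92 = -18308)
j = 28272
W = -28267/2 (W = 5/2 - 1/2*28272 = 5/2 - 14136 = -28267/2 ≈ -14134.)
(J(S, 27) + (86 + 99*(-23)))/(W - 19671) = (158 + (86 + 99*(-23)))/(-28267/2 - 19671) = (158 + (86 - 2277))/(-67609/2) = (158 - 2191)*(-2/67609) = -2033*(-2/67609) = 4066/67609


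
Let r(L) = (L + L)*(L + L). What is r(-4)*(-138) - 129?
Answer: -8961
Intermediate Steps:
r(L) = 4*L² (r(L) = (2*L)*(2*L) = 4*L²)
r(-4)*(-138) - 129 = (4*(-4)²)*(-138) - 129 = (4*16)*(-138) - 129 = 64*(-138) - 129 = -8832 - 129 = -8961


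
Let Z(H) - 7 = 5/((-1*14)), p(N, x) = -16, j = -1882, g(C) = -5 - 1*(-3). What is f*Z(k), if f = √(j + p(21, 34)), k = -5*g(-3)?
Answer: 93*I*√1898/14 ≈ 289.4*I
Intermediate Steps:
g(C) = -2 (g(C) = -5 + 3 = -2)
k = 10 (k = -5*(-2) = 10)
f = I*√1898 (f = √(-1882 - 16) = √(-1898) = I*√1898 ≈ 43.566*I)
Z(H) = 93/14 (Z(H) = 7 + 5/((-1*14)) = 7 + 5/(-14) = 7 + 5*(-1/14) = 7 - 5/14 = 93/14)
f*Z(k) = (I*√1898)*(93/14) = 93*I*√1898/14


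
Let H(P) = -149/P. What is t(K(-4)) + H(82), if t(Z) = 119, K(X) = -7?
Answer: 9609/82 ≈ 117.18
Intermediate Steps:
t(K(-4)) + H(82) = 119 - 149/82 = 9609/82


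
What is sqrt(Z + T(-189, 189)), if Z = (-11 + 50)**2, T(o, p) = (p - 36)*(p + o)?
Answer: 39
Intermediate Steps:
T(o, p) = (-36 + p)*(o + p)
Z = 1521 (Z = 39**2 = 1521)
sqrt(Z + T(-189, 189)) = sqrt(1521 + (189**2 - 36*(-189) - 36*189 - 189*189)) = sqrt(1521 + (35721 + 6804 - 6804 - 35721)) = sqrt(1521 + 0) = sqrt(1521) = 39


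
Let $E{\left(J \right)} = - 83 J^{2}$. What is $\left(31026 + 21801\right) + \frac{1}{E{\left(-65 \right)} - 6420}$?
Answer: $\frac{18864257564}{357095} \approx 52827.0$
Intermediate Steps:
$\left(31026 + 21801\right) + \frac{1}{E{\left(-65 \right)} - 6420} = \left(31026 + 21801\right) + \frac{1}{- 83 \left(-65\right)^{2} - 6420} = 52827 + \frac{1}{\left(-83\right) 4225 - 6420} = 52827 + \frac{1}{-350675 - 6420} = 52827 + \frac{1}{-357095} = 52827 - \frac{1}{357095} = \frac{18864257564}{357095}$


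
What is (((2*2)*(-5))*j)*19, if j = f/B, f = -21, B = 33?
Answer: 2660/11 ≈ 241.82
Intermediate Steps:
j = -7/11 (j = -21/33 = -21*1/33 = -7/11 ≈ -0.63636)
(((2*2)*(-5))*j)*19 = (((2*2)*(-5))*(-7/11))*19 = ((4*(-5))*(-7/11))*19 = -20*(-7/11)*19 = (140/11)*19 = 2660/11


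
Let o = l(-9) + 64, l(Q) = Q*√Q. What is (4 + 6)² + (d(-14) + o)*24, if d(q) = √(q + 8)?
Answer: 1636 - 648*I + 24*I*√6 ≈ 1636.0 - 589.21*I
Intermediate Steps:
l(Q) = Q^(3/2)
d(q) = √(8 + q)
o = 64 - 27*I (o = (-9)^(3/2) + 64 = -27*I + 64 = 64 - 27*I ≈ 64.0 - 27.0*I)
(4 + 6)² + (d(-14) + o)*24 = (4 + 6)² + (√(8 - 14) + (64 - 27*I))*24 = 10² + (√(-6) + (64 - 27*I))*24 = 100 + (I*√6 + (64 - 27*I))*24 = 100 + (64 - 27*I + I*√6)*24 = 100 + (1536 - 648*I + 24*I*√6) = 1636 - 648*I + 24*I*√6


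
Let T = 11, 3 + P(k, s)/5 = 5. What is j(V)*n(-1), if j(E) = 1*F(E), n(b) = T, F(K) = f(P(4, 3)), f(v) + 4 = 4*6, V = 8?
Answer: 220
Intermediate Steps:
P(k, s) = 10 (P(k, s) = -15 + 5*5 = -15 + 25 = 10)
f(v) = 20 (f(v) = -4 + 4*6 = -4 + 24 = 20)
F(K) = 20
n(b) = 11
j(E) = 20 (j(E) = 1*20 = 20)
j(V)*n(-1) = 20*11 = 220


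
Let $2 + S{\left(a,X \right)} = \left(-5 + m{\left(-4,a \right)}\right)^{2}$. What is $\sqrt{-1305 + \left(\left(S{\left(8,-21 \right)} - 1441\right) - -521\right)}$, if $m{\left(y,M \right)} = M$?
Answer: $i \sqrt{2218} \approx 47.096 i$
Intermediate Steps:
$S{\left(a,X \right)} = -2 + \left(-5 + a\right)^{2}$
$\sqrt{-1305 + \left(\left(S{\left(8,-21 \right)} - 1441\right) - -521\right)} = \sqrt{-1305 - \left(922 - \left(-5 + 8\right)^{2}\right)} = \sqrt{-1305 + \left(\left(\left(-2 + 3^{2}\right) - 1441\right) + \left(-159 + 680\right)\right)} = \sqrt{-1305 + \left(\left(\left(-2 + 9\right) - 1441\right) + 521\right)} = \sqrt{-1305 + \left(\left(7 - 1441\right) + 521\right)} = \sqrt{-1305 + \left(-1434 + 521\right)} = \sqrt{-1305 - 913} = \sqrt{-2218} = i \sqrt{2218}$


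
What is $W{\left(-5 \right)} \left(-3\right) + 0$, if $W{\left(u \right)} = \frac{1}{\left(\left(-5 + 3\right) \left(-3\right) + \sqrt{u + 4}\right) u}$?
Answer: $\frac{18}{185} - \frac{3 i}{185} \approx 0.097297 - 0.016216 i$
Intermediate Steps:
$W{\left(u \right)} = \frac{1}{u \left(6 + \sqrt{4 + u}\right)}$ ($W{\left(u \right)} = \frac{1}{\left(\left(-2\right) \left(-3\right) + \sqrt{4 + u}\right) u} = \frac{1}{\left(6 + \sqrt{4 + u}\right) u} = \frac{1}{u \left(6 + \sqrt{4 + u}\right)}$)
$W{\left(-5 \right)} \left(-3\right) + 0 = \frac{1}{\left(-5\right) \left(6 + \sqrt{4 - 5}\right)} \left(-3\right) + 0 = - \frac{1}{5 \left(6 + \sqrt{-1}\right)} \left(-3\right) + 0 = - \frac{1}{5 \left(6 + i\right)} \left(-3\right) + 0 = - \frac{\frac{1}{37} \left(6 - i\right)}{5} \left(-3\right) + 0 = - \frac{6 - i}{185} \left(-3\right) + 0 = \frac{3 \left(6 - i\right)}{185} + 0 = \frac{3 \left(6 - i\right)}{185}$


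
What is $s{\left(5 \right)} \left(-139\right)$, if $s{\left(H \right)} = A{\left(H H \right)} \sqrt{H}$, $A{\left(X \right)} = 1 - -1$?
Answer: $- 278 \sqrt{5} \approx -621.63$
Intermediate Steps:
$A{\left(X \right)} = 2$ ($A{\left(X \right)} = 1 + 1 = 2$)
$s{\left(H \right)} = 2 \sqrt{H}$
$s{\left(5 \right)} \left(-139\right) = 2 \sqrt{5} \left(-139\right) = - 278 \sqrt{5}$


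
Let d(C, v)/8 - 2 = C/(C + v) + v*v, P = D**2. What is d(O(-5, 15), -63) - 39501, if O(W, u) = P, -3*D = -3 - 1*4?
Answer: -286149/37 ≈ -7733.8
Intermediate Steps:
D = 7/3 (D = -(-3 - 1*4)/3 = -(-3 - 4)/3 = -1/3*(-7) = 7/3 ≈ 2.3333)
P = 49/9 (P = (7/3)**2 = 49/9 ≈ 5.4444)
O(W, u) = 49/9
d(C, v) = 16 + 8*v**2 + 8*C/(C + v) (d(C, v) = 16 + 8*(C/(C + v) + v*v) = 16 + 8*(C/(C + v) + v**2) = 16 + 8*(v**2 + C/(C + v)) = 16 + (8*v**2 + 8*C/(C + v)) = 16 + 8*v**2 + 8*C/(C + v))
d(O(-5, 15), -63) - 39501 = 8*((-63)**3 + 2*(-63) + 3*(49/9) + (49/9)*(-63)**2)/(49/9 - 63) - 39501 = 8*(-250047 - 126 + 49/3 + (49/9)*3969)/(-518/9) - 39501 = 8*(-9/518)*(-250047 - 126 + 49/3 + 21609) - 39501 = 8*(-9/518)*(-685643/3) - 39501 = 1175388/37 - 39501 = -286149/37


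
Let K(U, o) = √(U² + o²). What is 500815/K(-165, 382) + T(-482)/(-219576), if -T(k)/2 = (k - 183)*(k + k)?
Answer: 22895/3921 + 500815*√173149/173149 ≈ 1209.4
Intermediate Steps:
T(k) = -4*k*(-183 + k) (T(k) = -2*(k - 183)*(k + k) = -2*(-183 + k)*2*k = -4*k*(-183 + k))
500815/K(-165, 382) + T(-482)/(-219576) = 500815/(√((-165)² + 382²)) + (4*(-482)*(183 - 1*(-482)))/(-219576) = 500815/(√(27225 + 145924)) + (4*(-482)*(183 + 482))*(-1/219576) = 500815/(√173149) + (4*(-482)*665)*(-1/219576) = 500815*(√173149/173149) - 1282120*(-1/219576) = 500815*√173149/173149 + 22895/3921 = 22895/3921 + 500815*√173149/173149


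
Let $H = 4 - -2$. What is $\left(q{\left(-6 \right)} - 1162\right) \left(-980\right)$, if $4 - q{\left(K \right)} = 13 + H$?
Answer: $1153460$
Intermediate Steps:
$H = 6$ ($H = 4 + 2 = 6$)
$q{\left(K \right)} = -15$ ($q{\left(K \right)} = 4 - \left(13 + 6\right) = 4 - 19 = -15$)
$\left(q{\left(-6 \right)} - 1162\right) \left(-980\right) = \left(-15 - 1162\right) \left(-980\right) = \left(-1177\right) \left(-980\right) = 1153460$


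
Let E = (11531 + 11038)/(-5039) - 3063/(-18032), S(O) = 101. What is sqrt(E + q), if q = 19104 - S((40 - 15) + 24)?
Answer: sqrt(200070994425672721)/3245116 ≈ 137.84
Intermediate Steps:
q = 19003 (q = 19104 - 1*101 = 19104 - 101 = 19003)
E = -391529751/90863248 (E = 22569*(-1/5039) - 3063*(-1/18032) = -22569/5039 + 3063/18032 = -391529751/90863248 ≈ -4.3090)
sqrt(E + q) = sqrt(-391529751/90863248 + 19003) = sqrt(1726282771993/90863248) = sqrt(200070994425672721)/3245116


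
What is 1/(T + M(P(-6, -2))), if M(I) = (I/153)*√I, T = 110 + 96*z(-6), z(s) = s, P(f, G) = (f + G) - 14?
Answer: -5454297/2541707726 + 1683*I*√22/2541707726 ≈ -0.0021459 + 3.1058e-6*I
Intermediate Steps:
P(f, G) = -14 + G + f (P(f, G) = (G + f) - 14 = -14 + G + f)
T = -466 (T = 110 + 96*(-6) = 110 - 576 = -466)
M(I) = I^(3/2)/153 (M(I) = (I*(1/153))*√I = (I/153)*√I = I^(3/2)/153)
1/(T + M(P(-6, -2))) = 1/(-466 + (-14 - 2 - 6)^(3/2)/153) = 1/(-466 + (-22)^(3/2)/153) = 1/(-466 + (-22*I*√22)/153) = 1/(-466 - 22*I*√22/153)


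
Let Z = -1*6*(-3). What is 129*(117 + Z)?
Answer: 17415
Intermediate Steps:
Z = 18 (Z = -6*(-3) = 18)
129*(117 + Z) = 129*(117 + 18) = 129*135 = 17415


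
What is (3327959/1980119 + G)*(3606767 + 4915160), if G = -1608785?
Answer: -27147300814043557712/1980119 ≈ -1.3710e+13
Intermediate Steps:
(3327959/1980119 + G)*(3606767 + 4915160) = (3327959/1980119 - 1608785)*(3606767 + 4915160) = (3327959*(1/1980119) - 1608785)*8521927 = (3327959/1980119 - 1608785)*8521927 = -3185582417456/1980119*8521927 = -27147300814043557712/1980119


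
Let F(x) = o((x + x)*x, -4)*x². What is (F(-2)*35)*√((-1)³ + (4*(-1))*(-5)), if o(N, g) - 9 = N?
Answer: 2380*√19 ≈ 10374.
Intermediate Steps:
o(N, g) = 9 + N
F(x) = x²*(9 + 2*x²) (F(x) = (9 + (x + x)*x)*x² = (9 + (2*x)*x)*x² = (9 + 2*x²)*x² = x²*(9 + 2*x²))
(F(-2)*35)*√((-1)³ + (4*(-1))*(-5)) = (((-2)²*(9 + 2*(-2)²))*35)*√((-1)³ + (4*(-1))*(-5)) = ((4*(9 + 2*4))*35)*√(-1 - 4*(-5)) = ((4*(9 + 8))*35)*√(-1 + 20) = ((4*17)*35)*√19 = (68*35)*√19 = 2380*√19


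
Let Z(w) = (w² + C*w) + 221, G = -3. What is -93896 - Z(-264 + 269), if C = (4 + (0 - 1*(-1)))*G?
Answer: -94067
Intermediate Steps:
C = -15 (C = (4 + (0 - 1*(-1)))*(-3) = (4 + (0 + 1))*(-3) = (4 + 1)*(-3) = 5*(-3) = -15)
Z(w) = 221 + w² - 15*w (Z(w) = (w² - 15*w) + 221 = 221 + w² - 15*w)
-93896 - Z(-264 + 269) = -93896 - (221 + (-264 + 269)² - 15*(-264 + 269)) = -93896 - (221 + 5² - 15*5) = -93896 - (221 + 25 - 75) = -93896 - 1*171 = -93896 - 171 = -94067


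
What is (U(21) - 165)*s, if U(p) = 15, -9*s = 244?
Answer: 12200/3 ≈ 4066.7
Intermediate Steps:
s = -244/9 (s = -⅑*244 = -244/9 ≈ -27.111)
(U(21) - 165)*s = (15 - 165)*(-244/9) = -150*(-244/9) = 12200/3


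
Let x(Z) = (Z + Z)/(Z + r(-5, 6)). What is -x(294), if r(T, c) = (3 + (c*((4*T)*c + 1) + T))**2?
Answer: -294/256475 ≈ -0.0011463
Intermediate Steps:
r(T, c) = (3 + T + c*(1 + 4*T*c))**2 (r(T, c) = (3 + (c*(4*T*c + 1) + T))**2 = (3 + (c*(1 + 4*T*c) + T))**2 = (3 + (T + c*(1 + 4*T*c)))**2 = (3 + T + c*(1 + 4*T*c))**2)
x(Z) = 2*Z/(512656 + Z) (x(Z) = (Z + Z)/(Z + (3 - 5 + 6 + 4*(-5)*6**2)**2) = (2*Z)/(Z + (3 - 5 + 6 + 4*(-5)*36)**2) = (2*Z)/(Z + (3 - 5 + 6 - 720)**2) = (2*Z)/(Z + (-716)**2) = (2*Z)/(Z + 512656) = (2*Z)/(512656 + Z) = 2*Z/(512656 + Z))
-x(294) = -2*294/(512656 + 294) = -2*294/512950 = -1*294/256475 = -294/256475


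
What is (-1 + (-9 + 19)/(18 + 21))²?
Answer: 841/1521 ≈ 0.55293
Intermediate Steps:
(-1 + (-9 + 19)/(18 + 21))² = (-1 + 10/39)² = (-29/39)² = 841/1521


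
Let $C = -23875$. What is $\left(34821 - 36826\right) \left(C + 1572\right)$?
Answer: $44717515$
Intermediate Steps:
$\left(34821 - 36826\right) \left(C + 1572\right) = \left(34821 - 36826\right) \left(-23875 + 1572\right) = \left(-2005\right) \left(-22303\right) = 44717515$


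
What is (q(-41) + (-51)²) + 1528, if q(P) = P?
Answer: 4088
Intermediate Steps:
(q(-41) + (-51)²) + 1528 = (-41 + (-51)²) + 1528 = (-41 + 2601) + 1528 = 2560 + 1528 = 4088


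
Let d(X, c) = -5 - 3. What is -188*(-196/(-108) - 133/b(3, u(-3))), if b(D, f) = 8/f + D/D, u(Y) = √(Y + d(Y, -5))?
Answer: 2245096/675 + 200032*I*√11/75 ≈ 3326.1 + 8845.8*I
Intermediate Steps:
d(X, c) = -8
u(Y) = √(-8 + Y) (u(Y) = √(Y - 8) = √(-8 + Y))
b(D, f) = 1 + 8/f (b(D, f) = 8/f + 1 = 1 + 8/f)
-188*(-196/(-108) - 133/b(3, u(-3))) = -188*(-196/(-108) - 133*√(-8 - 3)/(8 + √(-8 - 3))) = -188*(-196*(-1/108) - 133*I*√11/(8 + √(-11))) = -188*(49/27 - 133*I*√11/(8 + I*√11)) = -9212/27 + 25004*I*√11/(8 + I*√11)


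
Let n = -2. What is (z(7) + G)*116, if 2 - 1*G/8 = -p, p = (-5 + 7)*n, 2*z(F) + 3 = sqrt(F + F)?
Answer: -2030 + 58*sqrt(14) ≈ -1813.0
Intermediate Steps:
z(F) = -3/2 + sqrt(2)*sqrt(F)/2 (z(F) = -3/2 + sqrt(F + F)/2 = -3/2 + sqrt(2*F)/2 = -3/2 + (sqrt(2)*sqrt(F))/2 = -3/2 + sqrt(2)*sqrt(F)/2)
p = -4 (p = (-5 + 7)*(-2) = 2*(-2) = -4)
G = -16 (G = 16 - (-8)*(-4) = 16 - 8*4 = 16 - 32 = -16)
(z(7) + G)*116 = ((-3/2 + sqrt(2)*sqrt(7)/2) - 16)*116 = ((-3/2 + sqrt(14)/2) - 16)*116 = (-35/2 + sqrt(14)/2)*116 = -2030 + 58*sqrt(14)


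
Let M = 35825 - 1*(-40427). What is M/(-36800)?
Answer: -19063/9200 ≈ -2.0721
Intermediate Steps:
M = 76252 (M = 35825 + 40427 = 76252)
M/(-36800) = 76252/(-36800) = 76252*(-1/36800) = -19063/9200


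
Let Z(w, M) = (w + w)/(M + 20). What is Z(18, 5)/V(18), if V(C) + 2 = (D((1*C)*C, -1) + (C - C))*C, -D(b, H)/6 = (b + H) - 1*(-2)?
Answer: -18/438775 ≈ -4.1023e-5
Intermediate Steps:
Z(w, M) = 2*w/(20 + M) (Z(w, M) = (2*w)/(20 + M) = 2*w/(20 + M))
D(b, H) = -12 - 6*H - 6*b (D(b, H) = -6*((b + H) - 1*(-2)) = -6*((H + b) + 2) = -6*(2 + H + b) = -12 - 6*H - 6*b)
V(C) = -2 + C*(-6 - 6*C²) (V(C) = -2 + ((-12 - 6*(-1) - 6*1*C*C) + (C - C))*C = -2 + ((-12 + 6 - 6*C*C) + 0)*C = -2 + ((-12 + 6 - 6*C²) + 0)*C = -2 + ((-6 - 6*C²) + 0)*C = -2 + (-6 - 6*C²)*C = -2 + C*(-6 - 6*C²))
Z(18, 5)/V(18) = (2*18/(20 + 5))/(-2 - 6*18 - 6*18³) = (2*18/25)/(-2 - 108 - 6*5832) = (2*18*(1/25))/(-2 - 108 - 34992) = (36/25)/(-35102) = (36/25)*(-1/35102) = -18/438775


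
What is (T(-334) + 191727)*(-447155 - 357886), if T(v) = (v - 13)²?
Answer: -251282277576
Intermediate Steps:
T(v) = (-13 + v)²
(T(-334) + 191727)*(-447155 - 357886) = ((-13 - 334)² + 191727)*(-447155 - 357886) = ((-347)² + 191727)*(-805041) = (120409 + 191727)*(-805041) = 312136*(-805041) = -251282277576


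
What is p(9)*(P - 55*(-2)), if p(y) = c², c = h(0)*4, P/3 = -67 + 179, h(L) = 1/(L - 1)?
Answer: 7136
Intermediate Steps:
h(L) = 1/(-1 + L)
P = 336 (P = 3*(-67 + 179) = 3*112 = 336)
c = -4 (c = 4/(-1 + 0) = 4/(-1) = -1*4 = -4)
p(y) = 16 (p(y) = (-4)² = 16)
p(9)*(P - 55*(-2)) = 16*(336 - 55*(-2)) = 16*(336 + 110) = 16*446 = 7136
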